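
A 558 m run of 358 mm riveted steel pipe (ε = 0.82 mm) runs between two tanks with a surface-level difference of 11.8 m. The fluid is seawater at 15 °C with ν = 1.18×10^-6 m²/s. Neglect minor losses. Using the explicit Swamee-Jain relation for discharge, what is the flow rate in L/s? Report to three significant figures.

Swamee-Jain (Type II): Q = -0.965·√(gD⁵h_f/L)·ln[ε/(3.7D) + √(3.17ν²L/(gD³h_f))]
√(gD⁵h_f/L) = √(9.81·0.358⁵·11.8/558) = 0.03493
ε/(3.7D) = 6.19×10^-4; √(3.17ν²L/(gD³h_f)) = 2.15×10^-5
Q = -0.965·0.03493·ln(6.406×10^-4) = 0.2478 m³/s
Check: V = 2.46 m/s, Re = 7.47×10^5, f = 0.02460, h_f = 11.8 m ≈ 11.8 m ✓

Q ≈ 248 L/s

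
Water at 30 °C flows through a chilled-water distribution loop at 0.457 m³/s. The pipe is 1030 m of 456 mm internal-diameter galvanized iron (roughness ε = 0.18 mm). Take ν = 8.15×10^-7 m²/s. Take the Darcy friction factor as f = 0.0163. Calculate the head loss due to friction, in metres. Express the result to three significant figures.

V = 4Q/(πD²) = 4·0.457/(π·0.456²) = 2.798 m/s
h_f = f(L/D)V²/(2g) = 0.01630·(1030/0.456)·2.798²/(2·9.81) = 14.69 m

h_f ≈ 14.7 m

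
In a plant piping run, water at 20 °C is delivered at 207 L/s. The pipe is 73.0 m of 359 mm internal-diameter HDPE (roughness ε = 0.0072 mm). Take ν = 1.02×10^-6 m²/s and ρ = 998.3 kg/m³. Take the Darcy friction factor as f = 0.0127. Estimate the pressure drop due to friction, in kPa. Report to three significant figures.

Δp ≈ 5.39 kPa

V = 4Q/(πD²) = 4·0.207/(π·0.359²) = 2.045 m/s
h_f = f(L/D)V²/(2g) = 0.01270·(73.0/0.359)·2.045²/(2·9.81) = 0.5504 m
Δp = ρg·h_f = 998.3·9.81·0.5504 = 5.391 kPa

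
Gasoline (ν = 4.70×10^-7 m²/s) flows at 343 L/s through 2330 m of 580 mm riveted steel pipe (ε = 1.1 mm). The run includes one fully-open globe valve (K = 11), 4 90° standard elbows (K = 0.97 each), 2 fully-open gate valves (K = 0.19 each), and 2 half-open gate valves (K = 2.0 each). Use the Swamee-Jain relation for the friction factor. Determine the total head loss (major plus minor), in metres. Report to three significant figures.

H_L ≈ 9.68 m

V = 4Q/(πD²) = 1.298 m/s; V²/2g = 0.08590 m
Re = 1.60×10^6, ε/D = 0.00190 → f = 0.02327 (Swamee-Jain)
Major: h_f = f(L/D)·V²/2g = 0.02327·4017·0.08590 = 8.030 m
Minor: ΣK = 19.3; h_m = ΣK·V²/2g = 1.654 m
Total H_L = 8.030 + 1.654 = 9.684 m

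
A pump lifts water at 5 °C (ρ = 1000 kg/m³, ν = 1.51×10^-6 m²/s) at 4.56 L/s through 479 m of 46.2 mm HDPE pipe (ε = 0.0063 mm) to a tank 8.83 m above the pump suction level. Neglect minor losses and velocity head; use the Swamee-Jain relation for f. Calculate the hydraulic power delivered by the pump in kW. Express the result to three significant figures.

V = 4Q/(πD²) = 2.720 m/s; Re = 8.32×10^4; ε/D = 1.36×10^-4; f = 0.01929
h_f = f(L/D)V²/2g = 75.41 m
Total head H = z + h_f = 8.83 + 75.41 = 84.24 m
P_hyd = ρgQH = 1000·9.81·0.00456·84.24 = 3.768 kW

P_hyd ≈ 3.77 kW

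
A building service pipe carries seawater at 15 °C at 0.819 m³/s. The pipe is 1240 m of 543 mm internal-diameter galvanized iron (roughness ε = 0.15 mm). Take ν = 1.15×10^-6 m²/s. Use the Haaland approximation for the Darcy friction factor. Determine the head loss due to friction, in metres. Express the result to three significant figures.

V = 4Q/(πD²) = 4·0.819/(π·0.543²) = 3.537 m/s
Re = VD/ν = 3.537·0.543/1.15×10^-6 = 1.67×10^6 → turbulent
ε/D = 0.15/543 = 2.76×10^-4
Haaland: f = 0.01512
h_f = f(L/D)V²/(2g) = 0.01512·(1240/0.543)·3.537²/(2·9.81) = 22.02 m

h_f ≈ 22.0 m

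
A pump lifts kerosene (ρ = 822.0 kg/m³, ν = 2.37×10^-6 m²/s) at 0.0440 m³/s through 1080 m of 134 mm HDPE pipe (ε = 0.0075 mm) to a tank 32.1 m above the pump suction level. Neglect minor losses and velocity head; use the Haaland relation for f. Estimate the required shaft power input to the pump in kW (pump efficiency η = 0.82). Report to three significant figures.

V = 4Q/(πD²) = 3.120 m/s; Re = 1.76×10^5; ε/D = 5.60×10^-5; f = 0.01623
h_f = f(L/D)V²/2g = 64.90 m
Total head H = z + h_f = 32.1 + 64.90 = 97.00 m
P_hyd = ρgQH = 822.0·9.81·0.0440·97.00 = 34.42 kW
P_shaft = P_hyd/η = 34.42/0.82 = 41.97 kW

P_shaft ≈ 42.0 kW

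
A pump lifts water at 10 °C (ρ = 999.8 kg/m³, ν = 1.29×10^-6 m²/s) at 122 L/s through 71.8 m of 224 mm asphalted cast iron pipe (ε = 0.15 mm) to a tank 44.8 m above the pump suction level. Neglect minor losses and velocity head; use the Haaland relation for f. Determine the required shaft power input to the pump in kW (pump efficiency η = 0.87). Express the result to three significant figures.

V = 4Q/(πD²) = 3.096 m/s; Re = 5.38×10^5; ε/D = 6.70×10^-4; f = 0.01853
h_f = f(L/D)V²/2g = 2.902 m
Total head H = z + h_f = 44.8 + 2.902 = 47.70 m
P_hyd = ρgQH = 999.8·9.81·0.122·47.70 = 57.08 kW
P_shaft = P_hyd/η = 57.08/0.87 = 65.61 kW

P_shaft ≈ 65.6 kW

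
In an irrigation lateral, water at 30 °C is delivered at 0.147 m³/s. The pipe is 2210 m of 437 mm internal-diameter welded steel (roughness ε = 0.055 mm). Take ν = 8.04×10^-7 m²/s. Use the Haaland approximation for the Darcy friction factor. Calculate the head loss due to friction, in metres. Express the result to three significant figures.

V = 4Q/(πD²) = 4·0.147/(π·0.437²) = 0.9801 m/s
Re = VD/ν = 0.9801·0.437/8.04×10^-7 = 5.33×10^5 → turbulent
ε/D = 0.055/437 = 1.26×10^-4
Haaland: f = 0.01445
h_f = f(L/D)V²/(2g) = 0.01445·(2210/0.437)·0.9801²/(2·9.81) = 3.578 m

h_f ≈ 3.58 m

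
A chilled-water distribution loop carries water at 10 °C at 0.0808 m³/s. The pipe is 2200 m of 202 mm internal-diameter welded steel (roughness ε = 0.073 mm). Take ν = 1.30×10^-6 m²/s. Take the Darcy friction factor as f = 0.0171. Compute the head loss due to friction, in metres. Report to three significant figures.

h_f ≈ 60.3 m

V = 4Q/(πD²) = 4·0.0808/(π·0.202²) = 2.521 m/s
h_f = f(L/D)V²/(2g) = 0.01710·(2200/0.202)·2.521²/(2·9.81) = 60.34 m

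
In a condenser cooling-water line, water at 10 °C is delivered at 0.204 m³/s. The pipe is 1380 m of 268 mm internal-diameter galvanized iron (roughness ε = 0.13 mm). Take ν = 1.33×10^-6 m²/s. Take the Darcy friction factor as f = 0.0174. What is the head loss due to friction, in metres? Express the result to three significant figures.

h_f ≈ 59.7 m

V = 4Q/(πD²) = 4·0.204/(π·0.268²) = 3.616 m/s
h_f = f(L/D)V²/(2g) = 0.01740·(1380/0.268)·3.616²/(2·9.81) = 59.72 m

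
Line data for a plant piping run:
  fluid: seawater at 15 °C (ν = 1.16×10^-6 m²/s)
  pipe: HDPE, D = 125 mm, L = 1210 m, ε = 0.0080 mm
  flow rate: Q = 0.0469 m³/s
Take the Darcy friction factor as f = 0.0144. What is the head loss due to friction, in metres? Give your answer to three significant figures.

h_f ≈ 104 m

V = 4Q/(πD²) = 4·0.0469/(π·0.125²) = 3.822 m/s
h_f = f(L/D)V²/(2g) = 0.01440·(1210/0.125)·3.822²/(2·9.81) = 103.8 m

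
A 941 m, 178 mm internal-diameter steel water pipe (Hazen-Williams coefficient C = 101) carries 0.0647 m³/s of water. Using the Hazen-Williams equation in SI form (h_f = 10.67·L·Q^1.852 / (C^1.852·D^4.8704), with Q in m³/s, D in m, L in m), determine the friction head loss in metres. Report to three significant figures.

h_f = 10.67·941·0.0647^1.852 / (101^1.852·0.178^4.8704) = 54.74 m

h_f ≈ 54.7 m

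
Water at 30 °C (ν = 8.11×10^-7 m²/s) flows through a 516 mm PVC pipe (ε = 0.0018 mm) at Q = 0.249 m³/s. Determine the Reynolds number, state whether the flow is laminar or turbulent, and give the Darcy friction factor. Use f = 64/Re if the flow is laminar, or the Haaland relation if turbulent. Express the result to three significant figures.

V = 4Q/(πD²) = 1.191 m/s
Re = VD/ν = 1.191·0.516/8.11×10^-7 = 7.58×10^5
Re > 4000 → turbulent; ε/D = 3.49×10^-6
Haaland: f = 0.01219

Re ≈ 7.58×10^5; turbulent; f ≈ 0.0122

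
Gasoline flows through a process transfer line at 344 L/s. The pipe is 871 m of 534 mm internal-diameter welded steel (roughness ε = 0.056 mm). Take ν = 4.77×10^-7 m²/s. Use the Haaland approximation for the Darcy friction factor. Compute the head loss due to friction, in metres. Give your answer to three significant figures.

V = 4Q/(πD²) = 4·0.344/(π·0.534²) = 1.536 m/s
Re = VD/ν = 1.536·0.534/4.77×10^-7 = 1.72×10^6 → turbulent
ε/D = 0.056/534 = 1.05×10^-4
Haaland: f = 0.01292
h_f = f(L/D)V²/(2g) = 0.01292·(871/0.534)·1.536²/(2·9.81) = 2.535 m

h_f ≈ 2.53 m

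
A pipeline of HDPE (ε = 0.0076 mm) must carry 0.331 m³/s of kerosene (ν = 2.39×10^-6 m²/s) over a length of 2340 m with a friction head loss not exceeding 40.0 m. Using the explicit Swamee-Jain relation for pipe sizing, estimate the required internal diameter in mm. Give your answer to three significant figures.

D ≈ 377 mm

Swamee-Jain (Type III): D = 0.66·[ε^1.25·(LQ²/(gh_f))^4.75 + ν·Q^9.4·(L/(gh_f))^5.2]^0.04
LQ²/(gh_f) = 0.6533; L/(gh_f) = 5.963
Term 1 = ε^1.25·(…)^4.75 = 5.28×10^-8; Term 2 = ν·Q^9.4·(…)^5.2 = 7.89×10^-7
D = 0.66·(5.28×10^-8 + 7.89×10^-7)^0.04 = 0.3772 m = 377 mm
Check: V = 2.96 m/s, Re = 4.67×10^5, f = 0.01355, h_f = 37.6 m ≈ 40.0 m ✓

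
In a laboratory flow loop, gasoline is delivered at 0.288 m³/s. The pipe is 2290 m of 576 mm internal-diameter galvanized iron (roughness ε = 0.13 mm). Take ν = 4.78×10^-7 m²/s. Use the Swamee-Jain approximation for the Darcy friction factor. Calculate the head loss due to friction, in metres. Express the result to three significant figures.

h_f ≈ 3.67 m

V = 4Q/(πD²) = 4·0.288/(π·0.576²) = 1.105 m/s
Re = VD/ν = 1.105·0.576/4.78×10^-7 = 1.33×10^6 → turbulent
ε/D = 0.13/576 = 2.26×10^-4
Swamee-Jain: f = 0.01484
h_f = f(L/D)V²/(2g) = 0.01484·(2290/0.576)·1.105²/(2·9.81) = 3.674 m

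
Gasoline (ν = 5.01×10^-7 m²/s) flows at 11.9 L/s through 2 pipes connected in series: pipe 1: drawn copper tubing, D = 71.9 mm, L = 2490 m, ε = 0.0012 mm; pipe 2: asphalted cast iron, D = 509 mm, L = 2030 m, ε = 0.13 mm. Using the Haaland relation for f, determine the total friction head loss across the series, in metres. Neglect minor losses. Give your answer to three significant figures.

Pipe 1: V = 2.931 m/s, Re = 4.21×10^5, ε/D = 1.67×10^-5, f = 0.01365, h_1 = f(L/D)V²/2g = 207.0 m
Pipe 2: V = 0.05848 m/s, Re = 5.94×10^4, ε/D = 2.55×10^-4, f = 0.02079, h_2 = f(L/D)V²/2g = 0.01445 m
Series → Q common, losses add: H = Σh = 207.0 m

H ≈ 207 m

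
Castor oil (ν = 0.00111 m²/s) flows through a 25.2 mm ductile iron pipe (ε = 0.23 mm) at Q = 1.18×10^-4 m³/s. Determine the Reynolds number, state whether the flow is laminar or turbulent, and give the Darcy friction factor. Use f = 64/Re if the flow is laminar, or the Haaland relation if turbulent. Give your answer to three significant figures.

V = 4Q/(πD²) = 0.2366 m/s
Re = VD/ν = 0.2366·0.0252/0.00111 = 5.37
Re < 2300 → laminar → f = 64/Re = 11.92

Re ≈ 5.37; laminar; f = 64/Re ≈ 11.9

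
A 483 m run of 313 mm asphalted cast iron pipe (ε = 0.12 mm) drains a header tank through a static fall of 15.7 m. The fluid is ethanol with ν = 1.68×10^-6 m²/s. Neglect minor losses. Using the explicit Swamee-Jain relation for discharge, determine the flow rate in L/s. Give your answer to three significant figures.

Q ≈ 266 L/s

Swamee-Jain (Type II): Q = -0.965·√(gD⁵h_f/L)·ln[ε/(3.7D) + √(3.17ν²L/(gD³h_f))]
√(gD⁵h_f/L) = √(9.81·0.313⁵·15.7/483) = 0.03095
ε/(3.7D) = 1.04×10^-4; √(3.17ν²L/(gD³h_f)) = 3.02×10^-5
Q = -0.965·0.03095·ln(1.339×10^-4) = 0.2664 m³/s
Check: V = 3.46 m/s, Re = 6.45×10^5, f = 0.01676, h_f = 15.8 m ≈ 15.7 m ✓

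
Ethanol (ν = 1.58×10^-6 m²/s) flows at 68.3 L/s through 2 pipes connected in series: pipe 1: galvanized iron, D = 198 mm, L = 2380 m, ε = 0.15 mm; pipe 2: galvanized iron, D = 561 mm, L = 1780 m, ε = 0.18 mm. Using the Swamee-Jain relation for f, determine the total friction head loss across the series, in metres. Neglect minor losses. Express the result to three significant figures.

Pipe 1: V = 2.218 m/s, Re = 2.78×10^5, ε/D = 7.58×10^-4, f = 0.01975, h_1 = f(L/D)V²/2g = 59.55 m
Pipe 2: V = 0.2763 m/s, Re = 9.81×10^4, ε/D = 3.21×10^-4, f = 0.01966, h_2 = f(L/D)V²/2g = 0.2427 m
Series → Q common, losses add: H = Σh = 59.79 m

H ≈ 59.8 m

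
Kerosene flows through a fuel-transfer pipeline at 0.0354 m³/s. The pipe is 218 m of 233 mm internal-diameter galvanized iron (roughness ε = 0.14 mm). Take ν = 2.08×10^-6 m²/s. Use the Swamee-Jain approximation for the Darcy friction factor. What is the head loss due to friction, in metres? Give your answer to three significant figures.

V = 4Q/(πD²) = 4·0.0354/(π·0.233²) = 0.8302 m/s
Re = VD/ν = 0.8302·0.233/2.08×10^-6 = 9.30×10^4 → turbulent
ε/D = 0.14/233 = 6.01×10^-4
Swamee-Jain: f = 0.02102
h_f = f(L/D)V²/(2g) = 0.02102·(218/0.233)·0.8302²/(2·9.81) = 0.6911 m

h_f ≈ 0.691 m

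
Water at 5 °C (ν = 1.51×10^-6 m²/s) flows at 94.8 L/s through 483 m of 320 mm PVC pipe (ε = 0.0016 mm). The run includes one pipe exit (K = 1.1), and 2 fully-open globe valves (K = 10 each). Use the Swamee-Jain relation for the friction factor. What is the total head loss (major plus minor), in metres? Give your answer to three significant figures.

V = 4Q/(πD²) = 1.179 m/s; V²/2g = 0.07082 m
Re = 2.50×10^5, ε/D = 5.00×10^-6 → f = 0.01493 (Swamee-Jain)
Major: h_f = f(L/D)·V²/2g = 0.01493·1509·0.07082 = 1.596 m
Minor: ΣK = 21.1; h_m = ΣK·V²/2g = 1.494 m
Total H_L = 1.596 + 1.494 = 3.090 m

H_L ≈ 3.09 m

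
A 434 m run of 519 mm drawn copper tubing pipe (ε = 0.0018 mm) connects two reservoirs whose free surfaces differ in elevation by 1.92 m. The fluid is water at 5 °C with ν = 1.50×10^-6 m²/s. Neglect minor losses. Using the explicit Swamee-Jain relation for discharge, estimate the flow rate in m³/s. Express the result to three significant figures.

Swamee-Jain (Type II): Q = -0.965·√(gD⁵h_f/L)·ln[ε/(3.7D) + √(3.17ν²L/(gD³h_f))]
√(gD⁵h_f/L) = √(9.81·0.519⁵·1.92/434) = 0.04043
ε/(3.7D) = 9.37×10^-7; √(3.17ν²L/(gD³h_f)) = 3.43×10^-5
Q = -0.965·0.04043·ln(3.522×10^-5) = 0.4000 m³/s
Check: V = 1.89 m/s, Re = 6.54×10^5, f = 0.01255, h_f = 1.91 m ≈ 1.92 m ✓

Q ≈ 0.400 m³/s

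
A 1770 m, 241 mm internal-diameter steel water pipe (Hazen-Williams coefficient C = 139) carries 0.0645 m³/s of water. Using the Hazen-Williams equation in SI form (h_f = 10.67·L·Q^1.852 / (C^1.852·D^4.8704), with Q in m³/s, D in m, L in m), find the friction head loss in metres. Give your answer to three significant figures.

h_f ≈ 13.0 m

h_f = 10.67·1770·0.0645^1.852 / (139^1.852·0.241^4.8704) = 12.95 m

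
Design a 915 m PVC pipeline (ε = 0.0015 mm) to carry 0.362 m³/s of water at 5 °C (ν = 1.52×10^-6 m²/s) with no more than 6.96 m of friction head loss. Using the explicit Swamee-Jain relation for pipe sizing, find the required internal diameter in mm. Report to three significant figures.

Swamee-Jain (Type III): D = 0.66·[ε^1.25·(LQ²/(gh_f))^4.75 + ν·Q^9.4·(L/(gh_f))^5.2]^0.04
LQ²/(gh_f) = 1.756; L/(gh_f) = 13.40
Term 1 = ε^1.25·(…)^4.75 = 7.62×10^-7; Term 2 = ν·Q^9.4·(…)^5.2 = 7.85×10^-5
D = 0.66·(7.62×10^-7 + 7.85×10^-5)^0.04 = 0.4524 m = 452 mm
Check: V = 2.25 m/s, Re = 6.70×10^5, f = 0.01250, h_f = 6.53 m ≈ 6.96 m ✓

D ≈ 452 mm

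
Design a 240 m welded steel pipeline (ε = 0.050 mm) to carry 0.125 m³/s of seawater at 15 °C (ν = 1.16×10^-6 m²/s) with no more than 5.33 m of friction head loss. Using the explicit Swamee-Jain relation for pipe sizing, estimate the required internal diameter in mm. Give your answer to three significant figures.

Swamee-Jain (Type III): D = 0.66·[ε^1.25·(LQ²/(gh_f))^4.75 + ν·Q^9.4·(L/(gh_f))^5.2]^0.04
LQ²/(gh_f) = 0.07172; L/(gh_f) = 4.590
Term 1 = ε^1.25·(…)^4.75 = 1.54×10^-11; Term 2 = ν·Q^9.4·(…)^5.2 = 1.04×10^-11
D = 0.66·(1.54×10^-11 + 1.04×10^-11)^0.04 = 0.2489 m = 249 mm
Check: V = 2.57 m/s, Re = 5.51×10^5, f = 0.01539, h_f = 4.99 m ≈ 5.33 m ✓

D ≈ 249 mm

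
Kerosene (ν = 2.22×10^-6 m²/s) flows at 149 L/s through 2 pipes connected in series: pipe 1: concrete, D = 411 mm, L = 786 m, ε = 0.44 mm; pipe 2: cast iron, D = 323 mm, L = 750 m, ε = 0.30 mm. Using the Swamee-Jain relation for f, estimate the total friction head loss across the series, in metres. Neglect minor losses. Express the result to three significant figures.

H ≈ 10.7 m

Pipe 1: V = 1.123 m/s, Re = 2.08×10^5, ε/D = 0.00107, f = 0.02142, h_1 = f(L/D)V²/2g = 2.633 m
Pipe 2: V = 1.818 m/s, Re = 2.65×10^5, ε/D = 9.29×10^-4, f = 0.02057, h_2 = f(L/D)V²/2g = 8.051 m
Series → Q common, losses add: H = Σh = 10.68 m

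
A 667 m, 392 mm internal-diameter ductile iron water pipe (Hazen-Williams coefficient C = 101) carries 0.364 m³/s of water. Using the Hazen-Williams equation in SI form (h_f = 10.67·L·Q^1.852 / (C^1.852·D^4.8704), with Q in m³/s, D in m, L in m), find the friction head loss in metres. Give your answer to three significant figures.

h_f ≈ 20.3 m

h_f = 10.67·667·0.364^1.852 / (101^1.852·0.392^4.8704) = 20.34 m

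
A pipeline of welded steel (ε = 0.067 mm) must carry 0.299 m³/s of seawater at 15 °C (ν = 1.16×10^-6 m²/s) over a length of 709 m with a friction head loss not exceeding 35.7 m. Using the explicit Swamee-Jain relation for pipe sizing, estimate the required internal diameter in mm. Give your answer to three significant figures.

D ≈ 298 mm

Swamee-Jain (Type III): D = 0.66·[ε^1.25·(LQ²/(gh_f))^4.75 + ν·Q^9.4·(L/(gh_f))^5.2]^0.04
LQ²/(gh_f) = 0.1810; L/(gh_f) = 2.024
Term 1 = ε^1.25·(…)^4.75 = 1.80×10^-9; Term 2 = ν·Q^9.4·(…)^5.2 = 5.35×10^-10
D = 0.66·(1.80×10^-9 + 5.35×10^-10)^0.04 = 0.2981 m = 298 mm
Check: V = 4.29 m/s, Re = 1.10×10^6, f = 0.01496, h_f = 33.3 m ≈ 35.7 m ✓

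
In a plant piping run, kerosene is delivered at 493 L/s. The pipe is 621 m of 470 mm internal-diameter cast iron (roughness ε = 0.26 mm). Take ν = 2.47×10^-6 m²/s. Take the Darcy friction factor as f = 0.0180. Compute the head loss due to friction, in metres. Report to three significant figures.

h_f ≈ 9.79 m

V = 4Q/(πD²) = 4·0.493/(π·0.470²) = 2.842 m/s
h_f = f(L/D)V²/(2g) = 0.01800·(621/0.470)·2.842²/(2·9.81) = 9.788 m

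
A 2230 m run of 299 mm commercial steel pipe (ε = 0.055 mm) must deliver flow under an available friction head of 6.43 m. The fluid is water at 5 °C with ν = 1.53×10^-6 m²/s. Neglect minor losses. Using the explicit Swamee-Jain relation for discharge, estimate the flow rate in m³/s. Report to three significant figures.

Q ≈ 0.0699 m³/s

Swamee-Jain (Type II): Q = -0.965·√(gD⁵h_f/L)·ln[ε/(3.7D) + √(3.17ν²L/(gD³h_f))]
√(gD⁵h_f/L) = √(9.81·0.299⁵·6.43/2230) = 0.008222
ε/(3.7D) = 4.97×10^-5; √(3.17ν²L/(gD³h_f)) = 9.91×10^-5
Q = -0.965·0.008222·ln(1.488×10^-4) = 0.06992 m³/s
Check: V = 0.996 m/s, Re = 1.95×10^5, f = 0.01708, h_f = 6.44 m ≈ 6.43 m ✓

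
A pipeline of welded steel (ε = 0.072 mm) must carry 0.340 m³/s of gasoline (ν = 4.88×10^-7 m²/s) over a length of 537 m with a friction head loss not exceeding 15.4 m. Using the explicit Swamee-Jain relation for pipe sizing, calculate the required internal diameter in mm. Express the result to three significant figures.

D ≈ 348 mm

Swamee-Jain (Type III): D = 0.66·[ε^1.25·(LQ²/(gh_f))^4.75 + ν·Q^9.4·(L/(gh_f))^5.2]^0.04
LQ²/(gh_f) = 0.4109; L/(gh_f) = 3.555
Term 1 = ε^1.25·(…)^4.75 = 9.70×10^-8; Term 2 = ν·Q^9.4·(…)^5.2 = 1.41×10^-8
D = 0.66·(9.70×10^-8 + 1.41×10^-8)^0.04 = 0.3478 m = 348 mm
Check: V = 3.58 m/s, Re = 2.55×10^6, f = 0.01430, h_f = 14.4 m ≈ 15.4 m ✓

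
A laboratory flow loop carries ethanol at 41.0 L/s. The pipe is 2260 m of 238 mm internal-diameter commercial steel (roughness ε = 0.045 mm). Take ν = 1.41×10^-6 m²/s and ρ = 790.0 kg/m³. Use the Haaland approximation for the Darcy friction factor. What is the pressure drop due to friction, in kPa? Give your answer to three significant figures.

V = 4Q/(πD²) = 4·0.0410/(π·0.238²) = 0.9216 m/s
Re = VD/ν = 0.9216·0.238/1.41×10^-6 = 1.56×10^5 → turbulent
ε/D = 0.045/238 = 1.89×10^-4
Haaland: f = 0.01741
h_f = f(L/D)V²/(2g) = 0.01741·(2260/0.238)·0.9216²/(2·9.81) = 7.157 m
Δp = ρg·h_f = 790.0·9.81·7.157 = 55.46 kPa

Δp ≈ 55.5 kPa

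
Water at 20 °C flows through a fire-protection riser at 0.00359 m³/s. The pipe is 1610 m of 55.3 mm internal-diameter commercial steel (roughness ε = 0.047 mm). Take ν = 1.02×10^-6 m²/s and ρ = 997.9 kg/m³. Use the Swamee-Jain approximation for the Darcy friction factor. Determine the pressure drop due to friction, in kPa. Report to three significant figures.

Δp ≈ 724 kPa

V = 4Q/(πD²) = 4·0.00359/(π·0.0553²) = 1.495 m/s
Re = VD/ν = 1.495·0.0553/1.02×10^-6 = 8.10×10^4 → turbulent
ε/D = 0.047/55.3 = 8.50×10^-4
Swamee-Jain: f = 0.02231
h_f = f(L/D)V²/(2g) = 0.02231·(1610/0.0553)·1.495²/(2·9.81) = 73.95 m
Δp = ρg·h_f = 997.9·9.81·73.95 = 724.0 kPa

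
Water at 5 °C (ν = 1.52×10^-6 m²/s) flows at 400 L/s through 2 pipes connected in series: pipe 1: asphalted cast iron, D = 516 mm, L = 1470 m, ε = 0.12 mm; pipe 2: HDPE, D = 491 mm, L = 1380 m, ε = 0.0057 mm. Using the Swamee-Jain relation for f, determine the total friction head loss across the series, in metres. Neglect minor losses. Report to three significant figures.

H ≈ 16.3 m

Pipe 1: V = 1.913 m/s, Re = 6.49×10^5, ε/D = 2.33×10^-4, f = 0.01551, h_1 = f(L/D)V²/2g = 8.238 m
Pipe 2: V = 2.113 m/s, Re = 6.82×10^5, ε/D = 1.16×10^-5, f = 0.01262, h_2 = f(L/D)V²/2g = 8.066 m
Series → Q common, losses add: H = Σh = 16.30 m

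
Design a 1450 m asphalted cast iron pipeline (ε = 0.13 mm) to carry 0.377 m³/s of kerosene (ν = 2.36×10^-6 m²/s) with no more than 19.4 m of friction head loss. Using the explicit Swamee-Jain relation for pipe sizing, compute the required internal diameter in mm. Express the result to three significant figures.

D ≈ 435 mm

Swamee-Jain (Type III): D = 0.66·[ε^1.25·(LQ²/(gh_f))^4.75 + ν·Q^9.4·(L/(gh_f))^5.2]^0.04
LQ²/(gh_f) = 1.083; L/(gh_f) = 7.619
Term 1 = ε^1.25·(…)^4.75 = 2.03×10^-5; Term 2 = ν·Q^9.4·(…)^5.2 = 9.47×10^-6
D = 0.66·(2.03×10^-5 + 9.47×10^-6)^0.04 = 0.4350 m = 435 mm
Check: V = 2.54 m/s, Re = 4.68×10^5, f = 0.01644, h_f = 18.0 m ≈ 19.4 m ✓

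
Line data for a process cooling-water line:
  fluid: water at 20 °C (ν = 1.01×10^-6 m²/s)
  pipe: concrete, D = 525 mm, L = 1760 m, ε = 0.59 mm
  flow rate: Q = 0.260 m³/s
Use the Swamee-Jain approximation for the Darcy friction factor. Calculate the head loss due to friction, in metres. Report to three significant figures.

h_f ≈ 5.12 m

V = 4Q/(πD²) = 4·0.260/(π·0.525²) = 1.201 m/s
Re = VD/ν = 1.201·0.525/1.01×10^-6 = 6.24×10^5 → turbulent
ε/D = 0.59/525 = 0.00112
Swamee-Jain: f = 0.02076
h_f = f(L/D)V²/(2g) = 0.02076·(1760/0.525)·1.201²/(2·9.81) = 5.117 m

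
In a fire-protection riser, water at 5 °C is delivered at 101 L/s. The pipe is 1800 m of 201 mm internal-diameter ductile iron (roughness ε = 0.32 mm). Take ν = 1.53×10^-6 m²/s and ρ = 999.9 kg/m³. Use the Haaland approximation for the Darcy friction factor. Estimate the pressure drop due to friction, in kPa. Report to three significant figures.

Δp ≈ 1020 kPa

V = 4Q/(πD²) = 4·0.101/(π·0.201²) = 3.183 m/s
Re = VD/ν = 3.183·0.201/1.53×10^-6 = 4.18×10^5 → turbulent
ε/D = 0.32/201 = 0.00159
Haaland: f = 0.02256
h_f = f(L/D)V²/(2g) = 0.02256·(1800/0.201)·3.183²/(2·9.81) = 104.3 m
Δp = ρg·h_f = 999.9·9.81·104.3 = 1023 kPa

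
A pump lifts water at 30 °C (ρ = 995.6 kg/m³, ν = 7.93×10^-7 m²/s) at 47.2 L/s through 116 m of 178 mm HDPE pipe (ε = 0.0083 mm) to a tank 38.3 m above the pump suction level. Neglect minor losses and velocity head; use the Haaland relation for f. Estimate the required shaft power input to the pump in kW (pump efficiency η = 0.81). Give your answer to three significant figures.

P_shaft ≈ 22.7 kW

V = 4Q/(πD²) = 1.897 m/s; Re = 4.26×10^5; ε/D = 4.66×10^-5; f = 0.01396
h_f = f(L/D)V²/2g = 1.668 m
Total head H = z + h_f = 38.3 + 1.668 = 39.97 m
P_hyd = ρgQH = 995.6·9.81·0.0472·39.97 = 18.43 kW
P_shaft = P_hyd/η = 18.43/0.81 = 22.75 kW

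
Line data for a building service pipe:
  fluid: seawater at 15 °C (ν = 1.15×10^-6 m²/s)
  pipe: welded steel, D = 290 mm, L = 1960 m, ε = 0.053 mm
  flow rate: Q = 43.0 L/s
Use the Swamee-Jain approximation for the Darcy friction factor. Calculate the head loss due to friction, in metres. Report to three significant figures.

h_f ≈ 2.55 m

V = 4Q/(πD²) = 4·0.0430/(π·0.290²) = 0.6510 m/s
Re = VD/ν = 0.6510·0.290/1.15×10^-6 = 1.64×10^5 → turbulent
ε/D = 0.053/290 = 1.83×10^-4
Swamee-Jain: f = 0.01749
h_f = f(L/D)V²/(2g) = 0.01749·(1960/0.290)·0.6510²/(2·9.81) = 2.553 m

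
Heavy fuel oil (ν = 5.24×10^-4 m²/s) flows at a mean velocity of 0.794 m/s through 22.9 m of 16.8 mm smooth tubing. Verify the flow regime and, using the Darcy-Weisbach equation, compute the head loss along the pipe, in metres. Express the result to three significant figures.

h_f ≈ 110 m

Re = VD/ν = 0.794·0.01680/5.24×10^-4 = 25.5 → laminar (Re < 2300)
f = 64/Re = 2.514
h_f = f(L/D)V²/(2g) = 2.514·(22.9/0.01680)·0.794²/(2·9.81) = 110.1 m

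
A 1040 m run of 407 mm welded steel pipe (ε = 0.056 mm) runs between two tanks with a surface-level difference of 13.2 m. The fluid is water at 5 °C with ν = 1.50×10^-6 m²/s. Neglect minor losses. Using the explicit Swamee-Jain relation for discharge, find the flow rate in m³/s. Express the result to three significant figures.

Q ≈ 0.346 m³/s

Swamee-Jain (Type II): Q = -0.965·√(gD⁵h_f/L)·ln[ε/(3.7D) + √(3.17ν²L/(gD³h_f))]
√(gD⁵h_f/L) = √(9.81·0.407⁵·13.2/1040) = 0.03729
ε/(3.7D) = 3.72×10^-5; √(3.17ν²L/(gD³h_f)) = 2.91×10^-5
Q = -0.965·0.03729·ln(6.634×10^-5) = 0.3462 m³/s
Check: V = 2.66 m/s, Re = 7.22×10^5, f = 0.01439, h_f = 13.3 m ≈ 13.2 m ✓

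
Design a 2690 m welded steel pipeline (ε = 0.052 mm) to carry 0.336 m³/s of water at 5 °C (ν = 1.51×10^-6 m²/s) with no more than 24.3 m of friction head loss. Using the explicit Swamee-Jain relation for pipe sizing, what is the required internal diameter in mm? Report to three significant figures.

D ≈ 435 mm

Swamee-Jain (Type III): D = 0.66·[ε^1.25·(LQ²/(gh_f))^4.75 + ν·Q^9.4·(L/(gh_f))^5.2]^0.04
LQ²/(gh_f) = 1.274; L/(gh_f) = 11.28
Term 1 = ε^1.25·(…)^4.75 = 1.39×10^-5; Term 2 = ν·Q^9.4·(…)^5.2 = 1.58×10^-5
D = 0.66·(1.39×10^-5 + 1.58×10^-5)^0.04 = 0.4350 m = 435 mm
Check: V = 2.26 m/s, Re = 6.51×10^5, f = 0.01430, h_f = 23.0 m ≈ 24.3 m ✓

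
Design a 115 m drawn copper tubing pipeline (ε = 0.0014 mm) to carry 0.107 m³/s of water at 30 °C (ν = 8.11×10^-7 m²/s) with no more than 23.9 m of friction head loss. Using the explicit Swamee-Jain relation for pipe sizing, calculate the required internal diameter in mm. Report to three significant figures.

Swamee-Jain (Type III): D = 0.66·[ε^1.25·(LQ²/(gh_f))^4.75 + ν·Q^9.4·(L/(gh_f))^5.2]^0.04
LQ²/(gh_f) = 0.005616; L/(gh_f) = 0.4905
Term 1 = ε^1.25·(…)^4.75 = 9.82×10^-19; Term 2 = ν·Q^9.4·(…)^5.2 = 1.50×10^-17
D = 0.66·(9.82×10^-19 + 1.50×10^-17)^0.04 = 0.1405 m = 141 mm
Check: V = 6.90 m/s, Re = 1.20×10^6, f = 0.01154, h_f = 22.9 m ≈ 23.9 m ✓

D ≈ 141 mm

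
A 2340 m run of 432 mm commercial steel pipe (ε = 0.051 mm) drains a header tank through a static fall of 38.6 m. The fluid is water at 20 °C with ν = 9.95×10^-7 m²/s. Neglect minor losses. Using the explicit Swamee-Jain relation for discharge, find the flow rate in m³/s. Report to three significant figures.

Q ≈ 0.474 m³/s

Swamee-Jain (Type II): Q = -0.965·√(gD⁵h_f/L)·ln[ε/(3.7D) + √(3.17ν²L/(gD³h_f))]
√(gD⁵h_f/L) = √(9.81·0.432⁵·38.6/2340) = 0.04934
ε/(3.7D) = 3.19×10^-5; √(3.17ν²L/(gD³h_f)) = 1.55×10^-5
Q = -0.965·0.04934·ln(4.742×10^-5) = 0.4741 m³/s
Check: V = 3.23 m/s, Re = 1.40×10^6, f = 0.01345, h_f = 38.8 m ≈ 38.6 m ✓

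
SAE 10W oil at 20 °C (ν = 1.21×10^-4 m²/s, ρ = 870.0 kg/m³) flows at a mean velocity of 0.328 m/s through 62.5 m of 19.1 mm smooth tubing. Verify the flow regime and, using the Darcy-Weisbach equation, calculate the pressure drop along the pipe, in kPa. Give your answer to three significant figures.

Δp ≈ 189 kPa

Re = VD/ν = 0.328·0.01910/1.21×10^-4 = 51.8 → laminar (Re < 2300)
f = 64/Re = 1.236
h_f = f(L/D)V²/(2g) = 1.236·(62.5/0.01910)·0.328²/(2·9.81) = 22.18 m
Δp = ρg·h_f = 870.0·9.81·22.18 = 189.3 kPa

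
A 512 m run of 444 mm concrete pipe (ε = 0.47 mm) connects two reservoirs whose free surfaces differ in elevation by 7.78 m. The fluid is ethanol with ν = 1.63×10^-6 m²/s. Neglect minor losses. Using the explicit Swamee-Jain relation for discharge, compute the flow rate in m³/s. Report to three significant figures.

Q ≈ 0.395 m³/s

Swamee-Jain (Type II): Q = -0.965·√(gD⁵h_f/L)·ln[ε/(3.7D) + √(3.17ν²L/(gD³h_f))]
√(gD⁵h_f/L) = √(9.81·0.444⁵·7.78/512) = 0.05072
ε/(3.7D) = 2.86×10^-4; √(3.17ν²L/(gD³h_f)) = 2.54×10^-5
Q = -0.965·0.05072·ln(3.115×10^-4) = 0.3952 m³/s
Check: V = 2.55 m/s, Re = 6.95×10^5, f = 0.02043, h_f = 7.82 m ≈ 7.78 m ✓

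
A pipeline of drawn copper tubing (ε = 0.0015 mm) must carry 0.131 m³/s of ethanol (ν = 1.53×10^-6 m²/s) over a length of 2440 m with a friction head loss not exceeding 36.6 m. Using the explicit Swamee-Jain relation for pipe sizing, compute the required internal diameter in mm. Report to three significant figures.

D ≈ 268 mm

Swamee-Jain (Type III): D = 0.66·[ε^1.25·(LQ²/(gh_f))^4.75 + ν·Q^9.4·(L/(gh_f))^5.2]^0.04
LQ²/(gh_f) = 0.1166; L/(gh_f) = 6.796
Term 1 = ε^1.25·(…)^4.75 = 1.94×10^-12; Term 2 = ν·Q^9.4·(…)^5.2 = 1.64×10^-10
D = 0.66·(1.94×10^-12 + 1.64×10^-10)^0.04 = 0.2681 m = 268 mm
Check: V = 2.32 m/s, Re = 4.07×10^5, f = 0.01367, h_f = 34.1 m ≈ 36.6 m ✓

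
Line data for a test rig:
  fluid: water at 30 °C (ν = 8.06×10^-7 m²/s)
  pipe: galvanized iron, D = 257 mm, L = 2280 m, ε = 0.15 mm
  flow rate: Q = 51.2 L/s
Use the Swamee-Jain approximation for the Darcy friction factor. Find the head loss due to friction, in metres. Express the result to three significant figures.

h_f ≈ 8.25 m

V = 4Q/(πD²) = 4·0.0512/(π·0.257²) = 0.9870 m/s
Re = VD/ν = 0.9870·0.257/8.06×10^-7 = 3.15×10^5 → turbulent
ε/D = 0.15/257 = 5.84×10^-4
Swamee-Jain: f = 0.01874
h_f = f(L/D)V²/(2g) = 0.01874·(2280/0.257)·0.9870²/(2·9.81) = 8.253 m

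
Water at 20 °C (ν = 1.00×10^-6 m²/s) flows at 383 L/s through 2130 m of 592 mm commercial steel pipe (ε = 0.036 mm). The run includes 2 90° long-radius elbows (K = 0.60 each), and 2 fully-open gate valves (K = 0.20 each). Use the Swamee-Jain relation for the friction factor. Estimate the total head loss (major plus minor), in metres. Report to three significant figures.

H_L ≈ 4.83 m

V = 4Q/(πD²) = 1.391 m/s; V²/2g = 0.09868 m
Re = 8.24×10^5, ε/D = 6.08×10^-5 → f = 0.01315 (Swamee-Jain)
Major: h_f = f(L/D)·V²/2g = 0.01315·3598·0.09868 = 4.669 m
Minor: ΣK = 1.60; h_m = ΣK·V²/2g = 0.1579 m
Total H_L = 4.669 + 0.1579 = 4.827 m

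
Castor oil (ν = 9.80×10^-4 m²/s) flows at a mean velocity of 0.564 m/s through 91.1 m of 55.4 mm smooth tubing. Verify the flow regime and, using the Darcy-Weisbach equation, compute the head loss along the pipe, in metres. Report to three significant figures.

Re = VD/ν = 0.564·0.05540/9.80×10^-4 = 31.9 → laminar (Re < 2300)
f = 64/Re = 2.007
h_f = f(L/D)V²/(2g) = 2.007·(91.1/0.05540)·0.564²/(2·9.81) = 53.52 m

h_f ≈ 53.5 m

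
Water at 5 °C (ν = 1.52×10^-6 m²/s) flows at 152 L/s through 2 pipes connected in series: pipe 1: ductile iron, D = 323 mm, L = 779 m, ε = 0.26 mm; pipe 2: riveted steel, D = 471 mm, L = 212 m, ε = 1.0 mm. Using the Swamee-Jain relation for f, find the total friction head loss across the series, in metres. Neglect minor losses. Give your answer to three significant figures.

Pipe 1: V = 1.855 m/s, Re = 3.94×10^5, ε/D = 8.05×10^-4, f = 0.01964, h_1 = f(L/D)V²/2g = 8.306 m
Pipe 2: V = 0.8724 m/s, Re = 2.70×10^5, ε/D = 0.00212, f = 0.02459, h_2 = f(L/D)V²/2g = 0.4294 m
Series → Q common, losses add: H = Σh = 8.736 m

H ≈ 8.74 m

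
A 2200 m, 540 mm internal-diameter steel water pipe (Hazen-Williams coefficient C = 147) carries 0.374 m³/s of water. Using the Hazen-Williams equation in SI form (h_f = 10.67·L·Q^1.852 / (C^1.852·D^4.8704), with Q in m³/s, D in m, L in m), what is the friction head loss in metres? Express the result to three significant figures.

h_f = 10.67·2200·0.374^1.852 / (147^1.852·0.540^4.8704) = 7.396 m

h_f ≈ 7.40 m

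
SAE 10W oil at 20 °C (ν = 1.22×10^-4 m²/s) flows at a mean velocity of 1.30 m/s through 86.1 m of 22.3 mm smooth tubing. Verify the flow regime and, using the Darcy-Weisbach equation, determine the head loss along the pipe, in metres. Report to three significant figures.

h_f ≈ 89.6 m

Re = VD/ν = 1.30·0.02230/1.22×10^-4 = 238 → laminar (Re < 2300)
f = 64/Re = 0.2693
h_f = f(L/D)V²/(2g) = 0.2693·(86.1/0.02230)·1.30²/(2·9.81) = 89.57 m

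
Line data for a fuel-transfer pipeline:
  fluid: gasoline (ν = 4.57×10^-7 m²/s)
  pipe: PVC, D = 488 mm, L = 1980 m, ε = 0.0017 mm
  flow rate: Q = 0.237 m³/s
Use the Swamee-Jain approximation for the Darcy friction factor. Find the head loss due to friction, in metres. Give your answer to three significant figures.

V = 4Q/(πD²) = 4·0.237/(π·0.488²) = 1.267 m/s
Re = VD/ν = 1.267·0.488/4.57×10^-7 = 1.35×10^6 → turbulent
ε/D = 0.0017/488 = 3.48×10^-6
Swamee-Jain: f = 0.01114
h_f = f(L/D)V²/(2g) = 0.01114·(1980/0.488)·1.267²/(2·9.81) = 3.700 m

h_f ≈ 3.70 m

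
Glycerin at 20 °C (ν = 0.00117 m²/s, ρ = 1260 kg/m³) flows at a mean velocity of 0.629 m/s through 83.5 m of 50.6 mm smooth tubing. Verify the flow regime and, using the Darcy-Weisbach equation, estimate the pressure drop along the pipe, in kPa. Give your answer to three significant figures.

Re = VD/ν = 0.629·0.05060/0.00117 = 27.2 → laminar (Re < 2300)
f = 64/Re = 2.353
h_f = f(L/D)V²/(2g) = 2.353·(83.5/0.05060)·0.629²/(2·9.81) = 78.29 m
Δp = ρg·h_f = 1260·9.81·78.29 = 967.7 kPa

Δp ≈ 968 kPa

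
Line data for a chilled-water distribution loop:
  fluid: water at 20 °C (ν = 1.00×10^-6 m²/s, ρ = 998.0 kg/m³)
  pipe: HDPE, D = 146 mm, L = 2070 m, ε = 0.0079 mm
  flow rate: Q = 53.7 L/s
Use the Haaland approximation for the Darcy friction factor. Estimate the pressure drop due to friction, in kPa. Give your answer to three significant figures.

V = 4Q/(πD²) = 4·0.0537/(π·0.146²) = 3.208 m/s
Re = VD/ν = 3.208·0.146/1.00×10^-6 = 4.68×10^5 → turbulent
ε/D = 0.0079/146 = 5.41×10^-5
Haaland: f = 0.01385
h_f = f(L/D)V²/(2g) = 0.01385·(2070/0.146)·3.208²/(2·9.81) = 103.0 m
Δp = ρg·h_f = 998.0·9.81·103.0 = 1008 kPa

Δp ≈ 1010 kPa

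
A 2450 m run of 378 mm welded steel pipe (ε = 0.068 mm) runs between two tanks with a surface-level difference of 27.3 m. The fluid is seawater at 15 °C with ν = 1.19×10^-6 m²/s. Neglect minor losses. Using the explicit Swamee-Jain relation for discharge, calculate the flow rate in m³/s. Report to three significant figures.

Swamee-Jain (Type II): Q = -0.965·√(gD⁵h_f/L)·ln[ε/(3.7D) + √(3.17ν²L/(gD³h_f))]
√(gD⁵h_f/L) = √(9.81·0.378⁵·27.3/2450) = 0.02904
ε/(3.7D) = 4.86×10^-5; √(3.17ν²L/(gD³h_f)) = 2.76×10^-5
Q = -0.965·0.02904·ln(7.619×10^-5) = 0.2658 m³/s
Check: V = 2.37 m/s, Re = 7.52×10^5, f = 0.01482, h_f = 27.5 m ≈ 27.3 m ✓

Q ≈ 0.266 m³/s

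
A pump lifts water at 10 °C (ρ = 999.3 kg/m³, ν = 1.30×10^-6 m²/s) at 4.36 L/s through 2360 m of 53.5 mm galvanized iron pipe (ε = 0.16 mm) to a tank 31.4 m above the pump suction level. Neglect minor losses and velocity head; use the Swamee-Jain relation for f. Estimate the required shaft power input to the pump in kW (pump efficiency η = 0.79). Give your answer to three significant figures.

P_shaft ≈ 14.5 kW

V = 4Q/(πD²) = 1.939 m/s; Re = 7.98×10^4; ε/D = 0.00299; f = 0.02802
h_f = f(L/D)V²/2g = 237.0 m
Total head H = z + h_f = 31.4 + 237.0 = 268.4 m
P_hyd = ρgQH = 999.3·9.81·0.00436·268.4 = 11.47 kW
P_shaft = P_hyd/η = 11.47/0.79 = 14.52 kW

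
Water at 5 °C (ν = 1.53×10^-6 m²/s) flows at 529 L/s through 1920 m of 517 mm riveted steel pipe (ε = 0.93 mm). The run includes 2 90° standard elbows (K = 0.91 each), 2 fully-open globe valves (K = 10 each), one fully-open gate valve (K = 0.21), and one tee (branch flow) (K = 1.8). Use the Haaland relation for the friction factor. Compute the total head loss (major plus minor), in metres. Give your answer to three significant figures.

H_L ≈ 35.4 m

V = 4Q/(πD²) = 2.520 m/s; V²/2g = 0.3236 m
Re = 8.51×10^5, ε/D = 0.00180 → f = 0.02303 (Haaland)
Major: h_f = f(L/D)·V²/2g = 0.02303·3714·0.3236 = 27.67 m
Minor: ΣK = 23.8; h_m = ΣK·V²/2g = 7.712 m
Total H_L = 27.67 + 7.712 = 35.39 m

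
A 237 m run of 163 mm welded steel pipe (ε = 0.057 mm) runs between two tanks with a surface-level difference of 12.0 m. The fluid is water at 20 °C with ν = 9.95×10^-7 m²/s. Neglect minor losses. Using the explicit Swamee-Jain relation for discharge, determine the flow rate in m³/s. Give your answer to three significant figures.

Swamee-Jain (Type II): Q = -0.965·√(gD⁵h_f/L)·ln[ε/(3.7D) + √(3.17ν²L/(gD³h_f))]
√(gD⁵h_f/L) = √(9.81·0.163⁵·12.0/237) = 0.007560
ε/(3.7D) = 9.45×10^-5; √(3.17ν²L/(gD³h_f)) = 3.82×10^-5
Q = -0.965·0.007560·ln(1.327×10^-4) = 0.06513 m³/s
Check: V = 3.12 m/s, Re = 5.11×10^5, f = 0.01673, h_f = 12.1 m ≈ 12.0 m ✓

Q ≈ 0.0651 m³/s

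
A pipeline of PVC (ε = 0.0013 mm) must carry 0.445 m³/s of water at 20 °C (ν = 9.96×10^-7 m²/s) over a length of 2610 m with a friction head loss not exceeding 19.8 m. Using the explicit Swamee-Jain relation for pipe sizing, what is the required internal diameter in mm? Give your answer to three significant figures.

Swamee-Jain (Type III): D = 0.66·[ε^1.25·(LQ²/(gh_f))^4.75 + ν·Q^9.4·(L/(gh_f))^5.2]^0.04
LQ²/(gh_f) = 2.661; L/(gh_f) = 13.44
Term 1 = ε^1.25·(…)^4.75 = 4.58×10^-6; Term 2 = ν·Q^9.4·(…)^5.2 = 3.63×10^-4
D = 0.66·(4.58×10^-6 + 3.63×10^-4)^0.04 = 0.4810 m = 481 mm
Check: V = 2.45 m/s, Re = 1.18×10^6, f = 0.01136, h_f = 18.8 m ≈ 19.8 m ✓

D ≈ 481 mm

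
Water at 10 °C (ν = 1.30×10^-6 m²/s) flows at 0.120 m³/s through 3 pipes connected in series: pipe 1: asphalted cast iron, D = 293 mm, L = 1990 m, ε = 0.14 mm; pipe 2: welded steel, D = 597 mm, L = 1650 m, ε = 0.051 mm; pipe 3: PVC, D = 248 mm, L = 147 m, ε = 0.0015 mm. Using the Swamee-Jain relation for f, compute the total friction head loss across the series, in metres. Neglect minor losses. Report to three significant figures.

H ≈ 22.5 m

Pipe 1: V = 1.780 m/s, Re = 4.01×10^5, ε/D = 4.78×10^-4, f = 0.01785, h_1 = f(L/D)V²/2g = 19.58 m
Pipe 2: V = 0.4287 m/s, Re = 1.97×10^5, ε/D = 8.54×10^-5, f = 0.01631, h_2 = f(L/D)V²/2g = 0.4224 m
Pipe 3: V = 2.484 m/s, Re = 4.74×10^5, ε/D = 6.05×10^-6, f = 0.01331, h_3 = f(L/D)V²/2g = 2.482 m
Series → Q common, losses add: H = Σh = 22.48 m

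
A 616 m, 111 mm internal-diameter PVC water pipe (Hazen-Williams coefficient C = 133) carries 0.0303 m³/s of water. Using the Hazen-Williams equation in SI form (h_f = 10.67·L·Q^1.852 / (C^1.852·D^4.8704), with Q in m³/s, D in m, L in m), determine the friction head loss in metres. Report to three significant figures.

h_f = 10.67·616·0.0303^1.852 / (133^1.852·0.111^4.8704) = 52.68 m

h_f ≈ 52.7 m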